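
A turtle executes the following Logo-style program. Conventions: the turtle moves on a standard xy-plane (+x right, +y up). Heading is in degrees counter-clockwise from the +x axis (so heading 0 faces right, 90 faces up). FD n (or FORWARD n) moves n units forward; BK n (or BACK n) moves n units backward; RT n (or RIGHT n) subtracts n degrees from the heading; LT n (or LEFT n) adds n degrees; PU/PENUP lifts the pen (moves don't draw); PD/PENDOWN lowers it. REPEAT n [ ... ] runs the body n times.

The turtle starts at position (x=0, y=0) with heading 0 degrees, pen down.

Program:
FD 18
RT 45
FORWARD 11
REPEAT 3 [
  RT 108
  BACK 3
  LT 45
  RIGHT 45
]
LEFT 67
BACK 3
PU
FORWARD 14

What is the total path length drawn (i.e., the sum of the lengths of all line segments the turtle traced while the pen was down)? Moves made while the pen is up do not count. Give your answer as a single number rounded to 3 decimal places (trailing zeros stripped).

Answer: 41

Derivation:
Executing turtle program step by step:
Start: pos=(0,0), heading=0, pen down
FD 18: (0,0) -> (18,0) [heading=0, draw]
RT 45: heading 0 -> 315
FD 11: (18,0) -> (25.778,-7.778) [heading=315, draw]
REPEAT 3 [
  -- iteration 1/3 --
  RT 108: heading 315 -> 207
  BK 3: (25.778,-7.778) -> (28.451,-6.416) [heading=207, draw]
  LT 45: heading 207 -> 252
  RT 45: heading 252 -> 207
  -- iteration 2/3 --
  RT 108: heading 207 -> 99
  BK 3: (28.451,-6.416) -> (28.92,-9.379) [heading=99, draw]
  LT 45: heading 99 -> 144
  RT 45: heading 144 -> 99
  -- iteration 3/3 --
  RT 108: heading 99 -> 351
  BK 3: (28.92,-9.379) -> (25.957,-8.91) [heading=351, draw]
  LT 45: heading 351 -> 36
  RT 45: heading 36 -> 351
]
LT 67: heading 351 -> 58
BK 3: (25.957,-8.91) -> (24.368,-11.454) [heading=58, draw]
PU: pen up
FD 14: (24.368,-11.454) -> (31.787,0.419) [heading=58, move]
Final: pos=(31.787,0.419), heading=58, 6 segment(s) drawn

Segment lengths:
  seg 1: (0,0) -> (18,0), length = 18
  seg 2: (18,0) -> (25.778,-7.778), length = 11
  seg 3: (25.778,-7.778) -> (28.451,-6.416), length = 3
  seg 4: (28.451,-6.416) -> (28.92,-9.379), length = 3
  seg 5: (28.92,-9.379) -> (25.957,-8.91), length = 3
  seg 6: (25.957,-8.91) -> (24.368,-11.454), length = 3
Total = 41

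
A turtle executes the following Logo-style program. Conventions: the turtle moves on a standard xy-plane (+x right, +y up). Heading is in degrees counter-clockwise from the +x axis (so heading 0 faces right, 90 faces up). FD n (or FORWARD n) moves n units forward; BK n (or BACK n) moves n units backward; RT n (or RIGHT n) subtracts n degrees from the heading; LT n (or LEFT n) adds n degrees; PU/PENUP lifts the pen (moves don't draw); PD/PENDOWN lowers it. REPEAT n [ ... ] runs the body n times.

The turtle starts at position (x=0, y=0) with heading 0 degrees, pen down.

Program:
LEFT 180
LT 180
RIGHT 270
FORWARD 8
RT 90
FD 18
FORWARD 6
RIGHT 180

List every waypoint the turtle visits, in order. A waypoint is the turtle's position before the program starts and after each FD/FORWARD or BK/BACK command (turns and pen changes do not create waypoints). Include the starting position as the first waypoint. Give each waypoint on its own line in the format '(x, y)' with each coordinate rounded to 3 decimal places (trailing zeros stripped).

Answer: (0, 0)
(0, 8)
(18, 8)
(24, 8)

Derivation:
Executing turtle program step by step:
Start: pos=(0,0), heading=0, pen down
LT 180: heading 0 -> 180
LT 180: heading 180 -> 0
RT 270: heading 0 -> 90
FD 8: (0,0) -> (0,8) [heading=90, draw]
RT 90: heading 90 -> 0
FD 18: (0,8) -> (18,8) [heading=0, draw]
FD 6: (18,8) -> (24,8) [heading=0, draw]
RT 180: heading 0 -> 180
Final: pos=(24,8), heading=180, 3 segment(s) drawn
Waypoints (4 total):
(0, 0)
(0, 8)
(18, 8)
(24, 8)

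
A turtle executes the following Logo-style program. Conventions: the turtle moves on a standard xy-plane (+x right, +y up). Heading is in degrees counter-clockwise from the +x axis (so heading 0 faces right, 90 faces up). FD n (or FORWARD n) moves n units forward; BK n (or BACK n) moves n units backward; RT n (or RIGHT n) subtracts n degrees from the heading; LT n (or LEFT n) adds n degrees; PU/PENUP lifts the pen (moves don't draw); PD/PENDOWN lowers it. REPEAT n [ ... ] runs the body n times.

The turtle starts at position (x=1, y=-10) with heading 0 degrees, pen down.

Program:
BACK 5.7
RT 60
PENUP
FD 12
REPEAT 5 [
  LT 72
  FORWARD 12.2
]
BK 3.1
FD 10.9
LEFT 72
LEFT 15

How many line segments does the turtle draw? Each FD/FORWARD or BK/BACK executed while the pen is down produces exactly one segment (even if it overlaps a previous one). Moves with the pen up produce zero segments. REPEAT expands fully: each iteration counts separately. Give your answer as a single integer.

Executing turtle program step by step:
Start: pos=(1,-10), heading=0, pen down
BK 5.7: (1,-10) -> (-4.7,-10) [heading=0, draw]
RT 60: heading 0 -> 300
PU: pen up
FD 12: (-4.7,-10) -> (1.3,-20.392) [heading=300, move]
REPEAT 5 [
  -- iteration 1/5 --
  LT 72: heading 300 -> 12
  FD 12.2: (1.3,-20.392) -> (13.233,-17.856) [heading=12, move]
  -- iteration 2/5 --
  LT 72: heading 12 -> 84
  FD 12.2: (13.233,-17.856) -> (14.509,-5.723) [heading=84, move]
  -- iteration 3/5 --
  LT 72: heading 84 -> 156
  FD 12.2: (14.509,-5.723) -> (3.363,-0.76) [heading=156, move]
  -- iteration 4/5 --
  LT 72: heading 156 -> 228
  FD 12.2: (3.363,-0.76) -> (-4.8,-9.827) [heading=228, move]
  -- iteration 5/5 --
  LT 72: heading 228 -> 300
  FD 12.2: (-4.8,-9.827) -> (1.3,-20.392) [heading=300, move]
]
BK 3.1: (1.3,-20.392) -> (-0.25,-17.708) [heading=300, move]
FD 10.9: (-0.25,-17.708) -> (5.2,-27.147) [heading=300, move]
LT 72: heading 300 -> 12
LT 15: heading 12 -> 27
Final: pos=(5.2,-27.147), heading=27, 1 segment(s) drawn
Segments drawn: 1

Answer: 1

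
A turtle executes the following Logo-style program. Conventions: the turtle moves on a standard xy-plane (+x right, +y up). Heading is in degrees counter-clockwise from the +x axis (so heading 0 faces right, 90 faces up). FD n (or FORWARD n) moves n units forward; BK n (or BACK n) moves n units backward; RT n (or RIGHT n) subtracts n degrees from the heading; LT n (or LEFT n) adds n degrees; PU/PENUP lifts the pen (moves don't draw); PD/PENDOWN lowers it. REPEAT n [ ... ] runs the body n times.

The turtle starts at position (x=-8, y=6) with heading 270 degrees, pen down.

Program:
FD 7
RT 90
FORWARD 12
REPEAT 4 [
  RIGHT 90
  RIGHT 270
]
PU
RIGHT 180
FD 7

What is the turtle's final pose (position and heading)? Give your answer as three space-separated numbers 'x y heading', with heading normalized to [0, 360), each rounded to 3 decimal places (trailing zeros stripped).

Executing turtle program step by step:
Start: pos=(-8,6), heading=270, pen down
FD 7: (-8,6) -> (-8,-1) [heading=270, draw]
RT 90: heading 270 -> 180
FD 12: (-8,-1) -> (-20,-1) [heading=180, draw]
REPEAT 4 [
  -- iteration 1/4 --
  RT 90: heading 180 -> 90
  RT 270: heading 90 -> 180
  -- iteration 2/4 --
  RT 90: heading 180 -> 90
  RT 270: heading 90 -> 180
  -- iteration 3/4 --
  RT 90: heading 180 -> 90
  RT 270: heading 90 -> 180
  -- iteration 4/4 --
  RT 90: heading 180 -> 90
  RT 270: heading 90 -> 180
]
PU: pen up
RT 180: heading 180 -> 0
FD 7: (-20,-1) -> (-13,-1) [heading=0, move]
Final: pos=(-13,-1), heading=0, 2 segment(s) drawn

Answer: -13 -1 0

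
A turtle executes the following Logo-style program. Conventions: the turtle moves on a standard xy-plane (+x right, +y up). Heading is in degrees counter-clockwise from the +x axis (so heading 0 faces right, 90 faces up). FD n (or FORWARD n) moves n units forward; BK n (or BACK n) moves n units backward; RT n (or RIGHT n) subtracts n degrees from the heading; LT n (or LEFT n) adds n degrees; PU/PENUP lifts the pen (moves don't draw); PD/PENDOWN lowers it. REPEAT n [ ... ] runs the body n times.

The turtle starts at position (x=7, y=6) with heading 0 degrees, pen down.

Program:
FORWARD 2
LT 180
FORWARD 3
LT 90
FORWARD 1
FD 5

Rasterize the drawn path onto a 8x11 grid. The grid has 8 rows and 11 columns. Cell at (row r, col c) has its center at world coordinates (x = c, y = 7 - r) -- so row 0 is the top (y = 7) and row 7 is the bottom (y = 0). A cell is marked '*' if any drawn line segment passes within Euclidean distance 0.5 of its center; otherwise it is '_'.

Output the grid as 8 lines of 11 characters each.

Answer: ___________
______****_
______*____
______*____
______*____
______*____
______*____
______*____

Derivation:
Segment 0: (7,6) -> (9,6)
Segment 1: (9,6) -> (6,6)
Segment 2: (6,6) -> (6,5)
Segment 3: (6,5) -> (6,0)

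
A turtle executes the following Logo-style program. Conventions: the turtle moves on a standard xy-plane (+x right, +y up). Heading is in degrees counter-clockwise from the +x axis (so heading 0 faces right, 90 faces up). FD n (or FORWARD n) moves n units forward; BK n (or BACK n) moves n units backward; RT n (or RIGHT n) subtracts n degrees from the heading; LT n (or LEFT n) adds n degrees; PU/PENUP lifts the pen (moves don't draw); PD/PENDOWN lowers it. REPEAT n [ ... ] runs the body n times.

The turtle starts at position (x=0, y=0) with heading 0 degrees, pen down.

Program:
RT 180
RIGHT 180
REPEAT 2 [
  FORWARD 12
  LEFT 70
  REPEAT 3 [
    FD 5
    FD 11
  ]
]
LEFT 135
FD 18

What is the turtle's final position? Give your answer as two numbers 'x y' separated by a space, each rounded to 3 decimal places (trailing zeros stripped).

Answer: -2.68 69.304

Derivation:
Executing turtle program step by step:
Start: pos=(0,0), heading=0, pen down
RT 180: heading 0 -> 180
RT 180: heading 180 -> 0
REPEAT 2 [
  -- iteration 1/2 --
  FD 12: (0,0) -> (12,0) [heading=0, draw]
  LT 70: heading 0 -> 70
  REPEAT 3 [
    -- iteration 1/3 --
    FD 5: (12,0) -> (13.71,4.698) [heading=70, draw]
    FD 11: (13.71,4.698) -> (17.472,15.035) [heading=70, draw]
    -- iteration 2/3 --
    FD 5: (17.472,15.035) -> (19.182,19.734) [heading=70, draw]
    FD 11: (19.182,19.734) -> (22.945,30.07) [heading=70, draw]
    -- iteration 3/3 --
    FD 5: (22.945,30.07) -> (24.655,34.769) [heading=70, draw]
    FD 11: (24.655,34.769) -> (28.417,45.105) [heading=70, draw]
  ]
  -- iteration 2/2 --
  FD 12: (28.417,45.105) -> (32.521,56.382) [heading=70, draw]
  LT 70: heading 70 -> 140
  REPEAT 3 [
    -- iteration 1/3 --
    FD 5: (32.521,56.382) -> (28.691,59.595) [heading=140, draw]
    FD 11: (28.691,59.595) -> (20.264,66.666) [heading=140, draw]
    -- iteration 2/3 --
    FD 5: (20.264,66.666) -> (16.434,69.88) [heading=140, draw]
    FD 11: (16.434,69.88) -> (8.008,76.951) [heading=140, draw]
    -- iteration 3/3 --
    FD 5: (8.008,76.951) -> (4.178,80.165) [heading=140, draw]
    FD 11: (4.178,80.165) -> (-4.249,87.235) [heading=140, draw]
  ]
]
LT 135: heading 140 -> 275
FD 18: (-4.249,87.235) -> (-2.68,69.304) [heading=275, draw]
Final: pos=(-2.68,69.304), heading=275, 15 segment(s) drawn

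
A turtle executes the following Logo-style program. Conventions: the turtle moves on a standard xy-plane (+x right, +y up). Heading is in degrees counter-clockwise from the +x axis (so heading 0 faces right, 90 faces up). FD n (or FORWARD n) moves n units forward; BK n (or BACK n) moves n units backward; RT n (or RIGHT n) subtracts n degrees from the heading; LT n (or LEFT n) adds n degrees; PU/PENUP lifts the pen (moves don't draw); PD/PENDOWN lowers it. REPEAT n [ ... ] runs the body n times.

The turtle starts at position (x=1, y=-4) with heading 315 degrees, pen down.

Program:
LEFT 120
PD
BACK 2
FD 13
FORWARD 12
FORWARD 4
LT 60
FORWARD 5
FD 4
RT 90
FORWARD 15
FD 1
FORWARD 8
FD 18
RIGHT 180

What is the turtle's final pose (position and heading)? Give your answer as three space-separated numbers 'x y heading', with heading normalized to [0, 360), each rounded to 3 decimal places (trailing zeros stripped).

Executing turtle program step by step:
Start: pos=(1,-4), heading=315, pen down
LT 120: heading 315 -> 75
PD: pen down
BK 2: (1,-4) -> (0.482,-5.932) [heading=75, draw]
FD 13: (0.482,-5.932) -> (3.847,6.625) [heading=75, draw]
FD 12: (3.847,6.625) -> (6.953,18.216) [heading=75, draw]
FD 4: (6.953,18.216) -> (7.988,22.08) [heading=75, draw]
LT 60: heading 75 -> 135
FD 5: (7.988,22.08) -> (4.453,25.616) [heading=135, draw]
FD 4: (4.453,25.616) -> (1.624,28.444) [heading=135, draw]
RT 90: heading 135 -> 45
FD 15: (1.624,28.444) -> (12.231,39.051) [heading=45, draw]
FD 1: (12.231,39.051) -> (12.938,39.758) [heading=45, draw]
FD 8: (12.938,39.758) -> (18.595,45.415) [heading=45, draw]
FD 18: (18.595,45.415) -> (31.323,58.142) [heading=45, draw]
RT 180: heading 45 -> 225
Final: pos=(31.323,58.142), heading=225, 10 segment(s) drawn

Answer: 31.323 58.142 225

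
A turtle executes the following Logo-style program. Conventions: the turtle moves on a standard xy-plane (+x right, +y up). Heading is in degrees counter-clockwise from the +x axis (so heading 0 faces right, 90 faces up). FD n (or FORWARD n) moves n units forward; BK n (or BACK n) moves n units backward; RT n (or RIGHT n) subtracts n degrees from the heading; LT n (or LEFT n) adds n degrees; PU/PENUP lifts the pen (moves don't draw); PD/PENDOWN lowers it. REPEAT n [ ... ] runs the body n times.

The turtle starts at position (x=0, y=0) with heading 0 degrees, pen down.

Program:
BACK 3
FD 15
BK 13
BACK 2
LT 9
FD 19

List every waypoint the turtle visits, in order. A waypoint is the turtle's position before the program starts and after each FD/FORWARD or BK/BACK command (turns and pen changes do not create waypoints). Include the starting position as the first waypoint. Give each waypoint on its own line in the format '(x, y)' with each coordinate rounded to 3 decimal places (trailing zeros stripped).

Answer: (0, 0)
(-3, 0)
(12, 0)
(-1, 0)
(-3, 0)
(15.766, 2.972)

Derivation:
Executing turtle program step by step:
Start: pos=(0,0), heading=0, pen down
BK 3: (0,0) -> (-3,0) [heading=0, draw]
FD 15: (-3,0) -> (12,0) [heading=0, draw]
BK 13: (12,0) -> (-1,0) [heading=0, draw]
BK 2: (-1,0) -> (-3,0) [heading=0, draw]
LT 9: heading 0 -> 9
FD 19: (-3,0) -> (15.766,2.972) [heading=9, draw]
Final: pos=(15.766,2.972), heading=9, 5 segment(s) drawn
Waypoints (6 total):
(0, 0)
(-3, 0)
(12, 0)
(-1, 0)
(-3, 0)
(15.766, 2.972)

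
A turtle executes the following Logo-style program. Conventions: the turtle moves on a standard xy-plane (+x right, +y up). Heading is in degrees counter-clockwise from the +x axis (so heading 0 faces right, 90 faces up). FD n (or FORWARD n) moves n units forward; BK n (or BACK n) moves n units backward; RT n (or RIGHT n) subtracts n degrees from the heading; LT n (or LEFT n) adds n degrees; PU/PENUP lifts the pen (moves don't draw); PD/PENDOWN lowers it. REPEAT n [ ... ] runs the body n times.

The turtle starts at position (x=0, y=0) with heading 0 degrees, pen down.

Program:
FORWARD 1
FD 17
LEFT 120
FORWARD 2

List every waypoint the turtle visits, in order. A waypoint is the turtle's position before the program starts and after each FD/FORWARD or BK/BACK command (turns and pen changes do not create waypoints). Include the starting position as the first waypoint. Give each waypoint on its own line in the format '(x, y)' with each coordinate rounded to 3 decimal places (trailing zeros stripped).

Executing turtle program step by step:
Start: pos=(0,0), heading=0, pen down
FD 1: (0,0) -> (1,0) [heading=0, draw]
FD 17: (1,0) -> (18,0) [heading=0, draw]
LT 120: heading 0 -> 120
FD 2: (18,0) -> (17,1.732) [heading=120, draw]
Final: pos=(17,1.732), heading=120, 3 segment(s) drawn
Waypoints (4 total):
(0, 0)
(1, 0)
(18, 0)
(17, 1.732)

Answer: (0, 0)
(1, 0)
(18, 0)
(17, 1.732)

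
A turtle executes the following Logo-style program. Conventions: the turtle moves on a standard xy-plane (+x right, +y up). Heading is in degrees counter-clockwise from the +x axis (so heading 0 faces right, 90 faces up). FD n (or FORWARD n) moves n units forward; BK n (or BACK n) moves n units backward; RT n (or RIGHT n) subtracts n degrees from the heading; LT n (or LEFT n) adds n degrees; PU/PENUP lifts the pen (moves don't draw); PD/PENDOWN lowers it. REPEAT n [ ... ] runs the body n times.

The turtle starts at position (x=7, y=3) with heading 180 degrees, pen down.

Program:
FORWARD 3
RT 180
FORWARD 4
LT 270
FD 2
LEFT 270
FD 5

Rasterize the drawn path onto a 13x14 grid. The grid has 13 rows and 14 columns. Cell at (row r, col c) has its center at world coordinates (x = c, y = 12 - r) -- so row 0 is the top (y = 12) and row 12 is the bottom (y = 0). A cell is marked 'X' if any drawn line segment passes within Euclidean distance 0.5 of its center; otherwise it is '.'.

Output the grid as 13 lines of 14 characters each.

Segment 0: (7,3) -> (4,3)
Segment 1: (4,3) -> (8,3)
Segment 2: (8,3) -> (8,1)
Segment 3: (8,1) -> (3,1)

Answer: ..............
..............
..............
..............
..............
..............
..............
..............
..............
....XXXXX.....
........X.....
...XXXXXX.....
..............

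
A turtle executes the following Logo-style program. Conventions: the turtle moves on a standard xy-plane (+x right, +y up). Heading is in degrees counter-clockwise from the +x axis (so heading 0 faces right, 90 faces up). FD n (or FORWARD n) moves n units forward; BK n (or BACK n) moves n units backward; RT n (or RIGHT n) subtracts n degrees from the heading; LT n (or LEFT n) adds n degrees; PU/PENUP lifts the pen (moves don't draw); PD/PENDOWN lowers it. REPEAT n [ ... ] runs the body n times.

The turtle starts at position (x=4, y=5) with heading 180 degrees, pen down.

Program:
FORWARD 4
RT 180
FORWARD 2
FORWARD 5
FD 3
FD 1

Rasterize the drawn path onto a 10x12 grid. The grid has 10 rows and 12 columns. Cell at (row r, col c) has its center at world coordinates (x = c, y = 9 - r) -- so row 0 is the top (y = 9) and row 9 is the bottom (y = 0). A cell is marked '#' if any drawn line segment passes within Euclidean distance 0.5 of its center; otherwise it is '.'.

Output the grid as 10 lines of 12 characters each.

Answer: ............
............
............
............
############
............
............
............
............
............

Derivation:
Segment 0: (4,5) -> (0,5)
Segment 1: (0,5) -> (2,5)
Segment 2: (2,5) -> (7,5)
Segment 3: (7,5) -> (10,5)
Segment 4: (10,5) -> (11,5)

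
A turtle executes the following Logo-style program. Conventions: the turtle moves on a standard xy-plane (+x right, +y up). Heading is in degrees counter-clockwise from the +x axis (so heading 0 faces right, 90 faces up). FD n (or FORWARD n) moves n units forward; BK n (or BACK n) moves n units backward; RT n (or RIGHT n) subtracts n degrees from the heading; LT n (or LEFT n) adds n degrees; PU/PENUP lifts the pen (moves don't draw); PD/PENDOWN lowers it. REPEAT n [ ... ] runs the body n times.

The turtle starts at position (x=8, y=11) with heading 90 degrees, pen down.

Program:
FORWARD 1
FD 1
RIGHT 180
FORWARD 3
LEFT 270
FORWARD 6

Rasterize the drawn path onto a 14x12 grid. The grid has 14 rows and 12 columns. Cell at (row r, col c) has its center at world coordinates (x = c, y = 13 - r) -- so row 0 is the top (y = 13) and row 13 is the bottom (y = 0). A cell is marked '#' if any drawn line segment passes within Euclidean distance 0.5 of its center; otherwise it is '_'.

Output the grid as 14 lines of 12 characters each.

Answer: ________#___
________#___
________#___
__#######___
____________
____________
____________
____________
____________
____________
____________
____________
____________
____________

Derivation:
Segment 0: (8,11) -> (8,12)
Segment 1: (8,12) -> (8,13)
Segment 2: (8,13) -> (8,10)
Segment 3: (8,10) -> (2,10)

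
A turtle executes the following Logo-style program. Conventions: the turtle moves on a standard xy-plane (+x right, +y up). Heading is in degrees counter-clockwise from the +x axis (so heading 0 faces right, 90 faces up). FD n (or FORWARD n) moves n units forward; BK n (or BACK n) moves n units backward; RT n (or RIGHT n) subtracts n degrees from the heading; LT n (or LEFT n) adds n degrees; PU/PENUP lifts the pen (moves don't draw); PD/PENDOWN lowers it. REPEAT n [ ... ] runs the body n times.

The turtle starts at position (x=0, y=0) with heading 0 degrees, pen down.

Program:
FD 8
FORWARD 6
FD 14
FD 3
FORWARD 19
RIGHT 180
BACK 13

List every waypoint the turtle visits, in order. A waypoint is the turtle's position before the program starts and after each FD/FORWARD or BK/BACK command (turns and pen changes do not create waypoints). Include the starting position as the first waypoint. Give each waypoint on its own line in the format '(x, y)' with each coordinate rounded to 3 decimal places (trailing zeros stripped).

Executing turtle program step by step:
Start: pos=(0,0), heading=0, pen down
FD 8: (0,0) -> (8,0) [heading=0, draw]
FD 6: (8,0) -> (14,0) [heading=0, draw]
FD 14: (14,0) -> (28,0) [heading=0, draw]
FD 3: (28,0) -> (31,0) [heading=0, draw]
FD 19: (31,0) -> (50,0) [heading=0, draw]
RT 180: heading 0 -> 180
BK 13: (50,0) -> (63,0) [heading=180, draw]
Final: pos=(63,0), heading=180, 6 segment(s) drawn
Waypoints (7 total):
(0, 0)
(8, 0)
(14, 0)
(28, 0)
(31, 0)
(50, 0)
(63, 0)

Answer: (0, 0)
(8, 0)
(14, 0)
(28, 0)
(31, 0)
(50, 0)
(63, 0)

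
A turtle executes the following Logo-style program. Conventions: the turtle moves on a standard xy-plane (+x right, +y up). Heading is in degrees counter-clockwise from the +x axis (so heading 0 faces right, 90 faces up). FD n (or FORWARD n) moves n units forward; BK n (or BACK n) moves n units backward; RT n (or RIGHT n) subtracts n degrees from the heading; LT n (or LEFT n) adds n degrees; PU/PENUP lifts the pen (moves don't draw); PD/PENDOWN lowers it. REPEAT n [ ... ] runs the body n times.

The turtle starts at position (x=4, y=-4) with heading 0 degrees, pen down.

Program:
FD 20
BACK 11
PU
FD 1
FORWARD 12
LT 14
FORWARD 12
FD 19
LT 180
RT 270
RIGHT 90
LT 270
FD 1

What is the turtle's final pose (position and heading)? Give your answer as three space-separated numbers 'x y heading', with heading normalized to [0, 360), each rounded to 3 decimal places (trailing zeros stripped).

Answer: 55.837 4.47 104

Derivation:
Executing turtle program step by step:
Start: pos=(4,-4), heading=0, pen down
FD 20: (4,-4) -> (24,-4) [heading=0, draw]
BK 11: (24,-4) -> (13,-4) [heading=0, draw]
PU: pen up
FD 1: (13,-4) -> (14,-4) [heading=0, move]
FD 12: (14,-4) -> (26,-4) [heading=0, move]
LT 14: heading 0 -> 14
FD 12: (26,-4) -> (37.644,-1.097) [heading=14, move]
FD 19: (37.644,-1.097) -> (56.079,3.5) [heading=14, move]
LT 180: heading 14 -> 194
RT 270: heading 194 -> 284
RT 90: heading 284 -> 194
LT 270: heading 194 -> 104
FD 1: (56.079,3.5) -> (55.837,4.47) [heading=104, move]
Final: pos=(55.837,4.47), heading=104, 2 segment(s) drawn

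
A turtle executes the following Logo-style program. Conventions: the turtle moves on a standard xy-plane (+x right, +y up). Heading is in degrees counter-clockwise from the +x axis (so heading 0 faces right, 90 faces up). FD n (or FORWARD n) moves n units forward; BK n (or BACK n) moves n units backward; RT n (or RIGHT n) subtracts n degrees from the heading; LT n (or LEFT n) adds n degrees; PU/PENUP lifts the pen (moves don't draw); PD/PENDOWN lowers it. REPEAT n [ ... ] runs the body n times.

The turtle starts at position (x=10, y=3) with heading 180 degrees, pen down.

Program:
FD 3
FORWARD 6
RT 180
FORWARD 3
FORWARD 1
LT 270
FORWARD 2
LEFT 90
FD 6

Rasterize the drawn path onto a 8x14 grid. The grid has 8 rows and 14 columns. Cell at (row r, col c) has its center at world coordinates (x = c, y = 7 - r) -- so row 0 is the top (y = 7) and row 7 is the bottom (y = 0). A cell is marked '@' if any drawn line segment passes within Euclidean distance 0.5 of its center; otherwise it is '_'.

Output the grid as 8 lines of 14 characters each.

Segment 0: (10,3) -> (7,3)
Segment 1: (7,3) -> (1,3)
Segment 2: (1,3) -> (4,3)
Segment 3: (4,3) -> (5,3)
Segment 4: (5,3) -> (5,1)
Segment 5: (5,1) -> (11,1)

Answer: ______________
______________
______________
______________
_@@@@@@@@@@___
_____@________
_____@@@@@@@__
______________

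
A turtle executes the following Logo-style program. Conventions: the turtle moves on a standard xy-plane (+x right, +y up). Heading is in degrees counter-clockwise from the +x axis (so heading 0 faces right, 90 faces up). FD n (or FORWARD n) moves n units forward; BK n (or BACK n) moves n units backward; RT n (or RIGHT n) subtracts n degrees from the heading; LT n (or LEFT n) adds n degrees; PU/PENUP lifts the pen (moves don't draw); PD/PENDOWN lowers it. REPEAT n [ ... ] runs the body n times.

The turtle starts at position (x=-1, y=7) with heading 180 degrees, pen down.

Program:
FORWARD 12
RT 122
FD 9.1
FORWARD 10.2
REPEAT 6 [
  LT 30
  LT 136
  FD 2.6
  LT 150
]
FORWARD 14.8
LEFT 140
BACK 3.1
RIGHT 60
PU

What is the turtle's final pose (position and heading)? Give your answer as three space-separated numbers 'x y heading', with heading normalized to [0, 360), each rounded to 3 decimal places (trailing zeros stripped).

Answer: -19.433 37.399 234

Derivation:
Executing turtle program step by step:
Start: pos=(-1,7), heading=180, pen down
FD 12: (-1,7) -> (-13,7) [heading=180, draw]
RT 122: heading 180 -> 58
FD 9.1: (-13,7) -> (-8.178,14.717) [heading=58, draw]
FD 10.2: (-8.178,14.717) -> (-2.773,23.367) [heading=58, draw]
REPEAT 6 [
  -- iteration 1/6 --
  LT 30: heading 58 -> 88
  LT 136: heading 88 -> 224
  FD 2.6: (-2.773,23.367) -> (-4.643,21.561) [heading=224, draw]
  LT 150: heading 224 -> 14
  -- iteration 2/6 --
  LT 30: heading 14 -> 44
  LT 136: heading 44 -> 180
  FD 2.6: (-4.643,21.561) -> (-7.243,21.561) [heading=180, draw]
  LT 150: heading 180 -> 330
  -- iteration 3/6 --
  LT 30: heading 330 -> 0
  LT 136: heading 0 -> 136
  FD 2.6: (-7.243,21.561) -> (-9.113,23.367) [heading=136, draw]
  LT 150: heading 136 -> 286
  -- iteration 4/6 --
  LT 30: heading 286 -> 316
  LT 136: heading 316 -> 92
  FD 2.6: (-9.113,23.367) -> (-9.204,25.966) [heading=92, draw]
  LT 150: heading 92 -> 242
  -- iteration 5/6 --
  LT 30: heading 242 -> 272
  LT 136: heading 272 -> 48
  FD 2.6: (-9.204,25.966) -> (-7.464,27.898) [heading=48, draw]
  LT 150: heading 48 -> 198
  -- iteration 6/6 --
  LT 30: heading 198 -> 228
  LT 136: heading 228 -> 4
  FD 2.6: (-7.464,27.898) -> (-4.87,28.079) [heading=4, draw]
  LT 150: heading 4 -> 154
]
FD 14.8: (-4.87,28.079) -> (-18.173,34.567) [heading=154, draw]
LT 140: heading 154 -> 294
BK 3.1: (-18.173,34.567) -> (-19.433,37.399) [heading=294, draw]
RT 60: heading 294 -> 234
PU: pen up
Final: pos=(-19.433,37.399), heading=234, 11 segment(s) drawn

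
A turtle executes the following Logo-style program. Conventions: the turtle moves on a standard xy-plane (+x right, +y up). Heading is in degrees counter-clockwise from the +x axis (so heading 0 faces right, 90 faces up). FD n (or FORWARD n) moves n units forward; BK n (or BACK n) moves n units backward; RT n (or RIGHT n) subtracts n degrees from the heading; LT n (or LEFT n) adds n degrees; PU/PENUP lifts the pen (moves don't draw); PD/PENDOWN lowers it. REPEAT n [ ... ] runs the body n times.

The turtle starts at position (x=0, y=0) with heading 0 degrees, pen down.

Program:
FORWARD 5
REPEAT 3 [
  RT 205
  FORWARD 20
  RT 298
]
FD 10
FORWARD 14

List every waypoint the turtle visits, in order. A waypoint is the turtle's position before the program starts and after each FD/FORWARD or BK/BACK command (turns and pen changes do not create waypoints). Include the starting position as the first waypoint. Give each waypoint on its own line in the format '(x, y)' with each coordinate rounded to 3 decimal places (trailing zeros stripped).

Answer: (0, 0)
(5, 0)
(-13.126, 8.452)
(6.437, 12.611)
(-6.684, -2.484)
(-3.101, -11.819)
(1.916, -24.89)

Derivation:
Executing turtle program step by step:
Start: pos=(0,0), heading=0, pen down
FD 5: (0,0) -> (5,0) [heading=0, draw]
REPEAT 3 [
  -- iteration 1/3 --
  RT 205: heading 0 -> 155
  FD 20: (5,0) -> (-13.126,8.452) [heading=155, draw]
  RT 298: heading 155 -> 217
  -- iteration 2/3 --
  RT 205: heading 217 -> 12
  FD 20: (-13.126,8.452) -> (6.437,12.611) [heading=12, draw]
  RT 298: heading 12 -> 74
  -- iteration 3/3 --
  RT 205: heading 74 -> 229
  FD 20: (6.437,12.611) -> (-6.684,-2.484) [heading=229, draw]
  RT 298: heading 229 -> 291
]
FD 10: (-6.684,-2.484) -> (-3.101,-11.819) [heading=291, draw]
FD 14: (-3.101,-11.819) -> (1.916,-24.89) [heading=291, draw]
Final: pos=(1.916,-24.89), heading=291, 6 segment(s) drawn
Waypoints (7 total):
(0, 0)
(5, 0)
(-13.126, 8.452)
(6.437, 12.611)
(-6.684, -2.484)
(-3.101, -11.819)
(1.916, -24.89)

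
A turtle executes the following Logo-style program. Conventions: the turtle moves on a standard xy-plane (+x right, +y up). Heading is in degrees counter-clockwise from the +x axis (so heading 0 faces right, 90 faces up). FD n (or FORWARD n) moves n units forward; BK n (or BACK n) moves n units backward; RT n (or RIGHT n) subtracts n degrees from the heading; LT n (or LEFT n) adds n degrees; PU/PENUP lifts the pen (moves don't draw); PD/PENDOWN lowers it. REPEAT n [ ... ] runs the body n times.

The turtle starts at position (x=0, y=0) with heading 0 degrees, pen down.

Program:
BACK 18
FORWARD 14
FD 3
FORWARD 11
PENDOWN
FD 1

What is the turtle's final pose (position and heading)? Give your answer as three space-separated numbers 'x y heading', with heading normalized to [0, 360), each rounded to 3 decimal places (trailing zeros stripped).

Executing turtle program step by step:
Start: pos=(0,0), heading=0, pen down
BK 18: (0,0) -> (-18,0) [heading=0, draw]
FD 14: (-18,0) -> (-4,0) [heading=0, draw]
FD 3: (-4,0) -> (-1,0) [heading=0, draw]
FD 11: (-1,0) -> (10,0) [heading=0, draw]
PD: pen down
FD 1: (10,0) -> (11,0) [heading=0, draw]
Final: pos=(11,0), heading=0, 5 segment(s) drawn

Answer: 11 0 0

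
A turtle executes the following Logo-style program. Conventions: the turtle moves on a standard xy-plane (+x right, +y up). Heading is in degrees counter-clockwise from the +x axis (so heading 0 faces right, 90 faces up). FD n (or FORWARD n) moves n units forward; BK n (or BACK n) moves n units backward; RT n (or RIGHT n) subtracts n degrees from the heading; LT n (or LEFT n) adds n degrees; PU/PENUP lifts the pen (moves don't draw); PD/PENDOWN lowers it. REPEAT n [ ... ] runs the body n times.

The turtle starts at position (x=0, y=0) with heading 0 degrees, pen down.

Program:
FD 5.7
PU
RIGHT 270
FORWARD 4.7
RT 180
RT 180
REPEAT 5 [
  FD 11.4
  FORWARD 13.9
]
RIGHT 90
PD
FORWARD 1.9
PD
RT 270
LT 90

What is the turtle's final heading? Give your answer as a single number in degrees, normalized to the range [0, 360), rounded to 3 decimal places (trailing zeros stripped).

Answer: 180

Derivation:
Executing turtle program step by step:
Start: pos=(0,0), heading=0, pen down
FD 5.7: (0,0) -> (5.7,0) [heading=0, draw]
PU: pen up
RT 270: heading 0 -> 90
FD 4.7: (5.7,0) -> (5.7,4.7) [heading=90, move]
RT 180: heading 90 -> 270
RT 180: heading 270 -> 90
REPEAT 5 [
  -- iteration 1/5 --
  FD 11.4: (5.7,4.7) -> (5.7,16.1) [heading=90, move]
  FD 13.9: (5.7,16.1) -> (5.7,30) [heading=90, move]
  -- iteration 2/5 --
  FD 11.4: (5.7,30) -> (5.7,41.4) [heading=90, move]
  FD 13.9: (5.7,41.4) -> (5.7,55.3) [heading=90, move]
  -- iteration 3/5 --
  FD 11.4: (5.7,55.3) -> (5.7,66.7) [heading=90, move]
  FD 13.9: (5.7,66.7) -> (5.7,80.6) [heading=90, move]
  -- iteration 4/5 --
  FD 11.4: (5.7,80.6) -> (5.7,92) [heading=90, move]
  FD 13.9: (5.7,92) -> (5.7,105.9) [heading=90, move]
  -- iteration 5/5 --
  FD 11.4: (5.7,105.9) -> (5.7,117.3) [heading=90, move]
  FD 13.9: (5.7,117.3) -> (5.7,131.2) [heading=90, move]
]
RT 90: heading 90 -> 0
PD: pen down
FD 1.9: (5.7,131.2) -> (7.6,131.2) [heading=0, draw]
PD: pen down
RT 270: heading 0 -> 90
LT 90: heading 90 -> 180
Final: pos=(7.6,131.2), heading=180, 2 segment(s) drawn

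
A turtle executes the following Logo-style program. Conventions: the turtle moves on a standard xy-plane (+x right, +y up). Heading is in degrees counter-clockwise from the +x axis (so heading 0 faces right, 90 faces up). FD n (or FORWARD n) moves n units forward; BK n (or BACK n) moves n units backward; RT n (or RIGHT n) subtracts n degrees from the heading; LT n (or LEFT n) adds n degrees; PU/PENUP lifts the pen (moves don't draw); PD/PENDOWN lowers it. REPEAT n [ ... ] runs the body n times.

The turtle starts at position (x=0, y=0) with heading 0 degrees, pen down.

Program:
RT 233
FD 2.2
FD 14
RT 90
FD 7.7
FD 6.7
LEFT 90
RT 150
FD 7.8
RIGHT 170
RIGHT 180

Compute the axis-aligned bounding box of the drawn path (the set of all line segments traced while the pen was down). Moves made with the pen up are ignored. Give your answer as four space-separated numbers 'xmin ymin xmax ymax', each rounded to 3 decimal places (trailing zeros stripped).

Executing turtle program step by step:
Start: pos=(0,0), heading=0, pen down
RT 233: heading 0 -> 127
FD 2.2: (0,0) -> (-1.324,1.757) [heading=127, draw]
FD 14: (-1.324,1.757) -> (-9.749,12.938) [heading=127, draw]
RT 90: heading 127 -> 37
FD 7.7: (-9.749,12.938) -> (-3.6,17.572) [heading=37, draw]
FD 6.7: (-3.6,17.572) -> (1.751,21.604) [heading=37, draw]
LT 90: heading 37 -> 127
RT 150: heading 127 -> 337
FD 7.8: (1.751,21.604) -> (8.931,18.556) [heading=337, draw]
RT 170: heading 337 -> 167
RT 180: heading 167 -> 347
Final: pos=(8.931,18.556), heading=347, 5 segment(s) drawn

Segment endpoints: x in {-9.749, -3.6, -1.324, 0, 1.751, 8.931}, y in {0, 1.757, 12.938, 17.572, 18.556, 21.604}
xmin=-9.749, ymin=0, xmax=8.931, ymax=21.604

Answer: -9.749 0 8.931 21.604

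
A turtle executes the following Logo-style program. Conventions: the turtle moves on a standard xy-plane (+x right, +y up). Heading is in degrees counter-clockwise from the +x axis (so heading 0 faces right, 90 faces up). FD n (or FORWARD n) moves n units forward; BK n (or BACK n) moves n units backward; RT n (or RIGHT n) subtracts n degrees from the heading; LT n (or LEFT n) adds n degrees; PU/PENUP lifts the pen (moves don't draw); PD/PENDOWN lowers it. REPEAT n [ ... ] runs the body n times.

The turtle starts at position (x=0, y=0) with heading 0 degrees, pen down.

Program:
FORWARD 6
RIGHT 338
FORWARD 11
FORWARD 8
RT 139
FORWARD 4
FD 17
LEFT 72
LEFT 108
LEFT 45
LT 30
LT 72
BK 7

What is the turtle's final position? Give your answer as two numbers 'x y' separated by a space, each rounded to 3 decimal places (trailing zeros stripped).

Executing turtle program step by step:
Start: pos=(0,0), heading=0, pen down
FD 6: (0,0) -> (6,0) [heading=0, draw]
RT 338: heading 0 -> 22
FD 11: (6,0) -> (16.199,4.121) [heading=22, draw]
FD 8: (16.199,4.121) -> (23.616,7.118) [heading=22, draw]
RT 139: heading 22 -> 243
FD 4: (23.616,7.118) -> (21.801,3.553) [heading=243, draw]
FD 17: (21.801,3.553) -> (14.083,-11.594) [heading=243, draw]
LT 72: heading 243 -> 315
LT 108: heading 315 -> 63
LT 45: heading 63 -> 108
LT 30: heading 108 -> 138
LT 72: heading 138 -> 210
BK 7: (14.083,-11.594) -> (20.145,-8.094) [heading=210, draw]
Final: pos=(20.145,-8.094), heading=210, 6 segment(s) drawn

Answer: 20.145 -8.094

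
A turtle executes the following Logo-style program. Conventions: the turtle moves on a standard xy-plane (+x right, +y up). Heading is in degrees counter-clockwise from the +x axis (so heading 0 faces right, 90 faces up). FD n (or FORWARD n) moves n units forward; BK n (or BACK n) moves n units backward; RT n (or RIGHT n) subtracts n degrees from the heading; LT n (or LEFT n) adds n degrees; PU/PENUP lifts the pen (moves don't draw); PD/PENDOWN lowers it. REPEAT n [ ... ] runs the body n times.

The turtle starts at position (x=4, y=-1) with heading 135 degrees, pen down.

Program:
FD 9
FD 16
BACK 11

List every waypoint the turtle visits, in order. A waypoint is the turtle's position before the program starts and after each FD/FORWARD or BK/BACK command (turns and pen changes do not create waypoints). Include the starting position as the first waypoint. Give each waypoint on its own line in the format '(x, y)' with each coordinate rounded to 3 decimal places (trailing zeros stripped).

Executing turtle program step by step:
Start: pos=(4,-1), heading=135, pen down
FD 9: (4,-1) -> (-2.364,5.364) [heading=135, draw]
FD 16: (-2.364,5.364) -> (-13.678,16.678) [heading=135, draw]
BK 11: (-13.678,16.678) -> (-5.899,8.899) [heading=135, draw]
Final: pos=(-5.899,8.899), heading=135, 3 segment(s) drawn
Waypoints (4 total):
(4, -1)
(-2.364, 5.364)
(-13.678, 16.678)
(-5.899, 8.899)

Answer: (4, -1)
(-2.364, 5.364)
(-13.678, 16.678)
(-5.899, 8.899)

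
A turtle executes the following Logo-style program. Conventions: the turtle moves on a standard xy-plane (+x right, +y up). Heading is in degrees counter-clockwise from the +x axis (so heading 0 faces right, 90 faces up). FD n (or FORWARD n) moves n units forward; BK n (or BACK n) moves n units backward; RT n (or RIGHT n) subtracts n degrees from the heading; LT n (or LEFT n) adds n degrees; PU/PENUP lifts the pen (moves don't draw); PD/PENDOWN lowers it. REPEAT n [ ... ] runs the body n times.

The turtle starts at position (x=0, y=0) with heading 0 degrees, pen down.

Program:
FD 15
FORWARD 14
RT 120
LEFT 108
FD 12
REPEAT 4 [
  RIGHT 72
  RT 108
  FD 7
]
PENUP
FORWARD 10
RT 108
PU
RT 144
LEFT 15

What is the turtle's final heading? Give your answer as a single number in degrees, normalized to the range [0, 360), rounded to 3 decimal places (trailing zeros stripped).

Answer: 111

Derivation:
Executing turtle program step by step:
Start: pos=(0,0), heading=0, pen down
FD 15: (0,0) -> (15,0) [heading=0, draw]
FD 14: (15,0) -> (29,0) [heading=0, draw]
RT 120: heading 0 -> 240
LT 108: heading 240 -> 348
FD 12: (29,0) -> (40.738,-2.495) [heading=348, draw]
REPEAT 4 [
  -- iteration 1/4 --
  RT 72: heading 348 -> 276
  RT 108: heading 276 -> 168
  FD 7: (40.738,-2.495) -> (33.891,-1.04) [heading=168, draw]
  -- iteration 2/4 --
  RT 72: heading 168 -> 96
  RT 108: heading 96 -> 348
  FD 7: (33.891,-1.04) -> (40.738,-2.495) [heading=348, draw]
  -- iteration 3/4 --
  RT 72: heading 348 -> 276
  RT 108: heading 276 -> 168
  FD 7: (40.738,-2.495) -> (33.891,-1.04) [heading=168, draw]
  -- iteration 4/4 --
  RT 72: heading 168 -> 96
  RT 108: heading 96 -> 348
  FD 7: (33.891,-1.04) -> (40.738,-2.495) [heading=348, draw]
]
PU: pen up
FD 10: (40.738,-2.495) -> (50.519,-4.574) [heading=348, move]
RT 108: heading 348 -> 240
PU: pen up
RT 144: heading 240 -> 96
LT 15: heading 96 -> 111
Final: pos=(50.519,-4.574), heading=111, 7 segment(s) drawn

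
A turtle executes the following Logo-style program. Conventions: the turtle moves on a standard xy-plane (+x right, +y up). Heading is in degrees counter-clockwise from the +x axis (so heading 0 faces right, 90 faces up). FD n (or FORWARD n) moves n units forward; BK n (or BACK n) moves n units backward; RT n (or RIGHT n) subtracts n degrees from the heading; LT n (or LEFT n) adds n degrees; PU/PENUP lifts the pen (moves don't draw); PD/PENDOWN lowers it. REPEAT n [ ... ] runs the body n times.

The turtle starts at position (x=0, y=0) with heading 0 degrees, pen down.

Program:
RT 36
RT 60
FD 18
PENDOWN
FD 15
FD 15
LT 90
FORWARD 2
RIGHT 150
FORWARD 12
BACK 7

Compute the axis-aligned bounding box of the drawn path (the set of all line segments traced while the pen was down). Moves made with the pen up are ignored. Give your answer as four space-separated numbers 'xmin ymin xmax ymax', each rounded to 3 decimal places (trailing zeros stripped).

Answer: -13.991 -52.827 0 0

Derivation:
Executing turtle program step by step:
Start: pos=(0,0), heading=0, pen down
RT 36: heading 0 -> 324
RT 60: heading 324 -> 264
FD 18: (0,0) -> (-1.882,-17.901) [heading=264, draw]
PD: pen down
FD 15: (-1.882,-17.901) -> (-3.449,-32.819) [heading=264, draw]
FD 15: (-3.449,-32.819) -> (-5.017,-47.737) [heading=264, draw]
LT 90: heading 264 -> 354
FD 2: (-5.017,-47.737) -> (-3.028,-47.946) [heading=354, draw]
RT 150: heading 354 -> 204
FD 12: (-3.028,-47.946) -> (-13.991,-52.827) [heading=204, draw]
BK 7: (-13.991,-52.827) -> (-7.596,-49.98) [heading=204, draw]
Final: pos=(-7.596,-49.98), heading=204, 6 segment(s) drawn

Segment endpoints: x in {-13.991, -7.596, -5.017, -3.449, -3.028, -1.882, 0}, y in {-52.827, -49.98, -47.946, -47.737, -32.819, -17.901, 0}
xmin=-13.991, ymin=-52.827, xmax=0, ymax=0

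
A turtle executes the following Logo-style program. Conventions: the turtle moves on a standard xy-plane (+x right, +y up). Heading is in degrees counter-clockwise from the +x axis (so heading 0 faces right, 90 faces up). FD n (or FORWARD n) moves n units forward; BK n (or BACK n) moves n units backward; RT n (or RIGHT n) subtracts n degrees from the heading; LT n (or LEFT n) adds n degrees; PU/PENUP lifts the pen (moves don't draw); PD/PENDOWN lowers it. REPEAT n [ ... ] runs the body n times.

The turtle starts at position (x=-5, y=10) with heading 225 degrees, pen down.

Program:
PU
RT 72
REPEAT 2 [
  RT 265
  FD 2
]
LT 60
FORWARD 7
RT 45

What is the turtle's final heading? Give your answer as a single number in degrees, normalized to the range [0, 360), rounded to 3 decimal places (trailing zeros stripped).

Executing turtle program step by step:
Start: pos=(-5,10), heading=225, pen down
PU: pen up
RT 72: heading 225 -> 153
REPEAT 2 [
  -- iteration 1/2 --
  RT 265: heading 153 -> 248
  FD 2: (-5,10) -> (-5.749,8.146) [heading=248, move]
  -- iteration 2/2 --
  RT 265: heading 248 -> 343
  FD 2: (-5.749,8.146) -> (-3.837,7.561) [heading=343, move]
]
LT 60: heading 343 -> 43
FD 7: (-3.837,7.561) -> (1.283,12.335) [heading=43, move]
RT 45: heading 43 -> 358
Final: pos=(1.283,12.335), heading=358, 0 segment(s) drawn

Answer: 358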